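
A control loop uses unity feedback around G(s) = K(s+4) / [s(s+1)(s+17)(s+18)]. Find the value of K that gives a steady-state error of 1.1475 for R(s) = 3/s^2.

200

The open loop has one pole at the origin → type 1 system.
K_v = lim_{s→0} s·G(s) = K·4 / (1·17·18) = (2/153)·K.
e_ss = 3/K_v = 1.1475 ⇒ K_v = 400/153 ⇒ K = (400/153)/(2/153) = 200.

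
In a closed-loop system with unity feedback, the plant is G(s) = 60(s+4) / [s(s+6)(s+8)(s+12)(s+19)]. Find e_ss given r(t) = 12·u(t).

0

One free integrator in G(s): this is a type 1 system.
K_p = ∞ for a type-1 system; e_ss to a step is zero.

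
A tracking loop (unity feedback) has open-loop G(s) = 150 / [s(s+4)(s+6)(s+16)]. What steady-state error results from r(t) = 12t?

30.72

The open loop has one pole at the origin → type 1 system.
K_v = lim_{s→0} s·G(s) = 150 / (4·6·16) = 25/64.
e_ss = 12/K_v = 12/(25/64) = 30.72.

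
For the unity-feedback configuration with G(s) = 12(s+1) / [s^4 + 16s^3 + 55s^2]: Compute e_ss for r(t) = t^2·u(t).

55/6

The denominator has no term below 55s^2 — 2 poles at s=0, type 2.
K_a = lim_{s→0} s^2·G(s) = 12·1 / 55 = 12/55.
r(t) = t^2 gives R(s) = 2/s^3.
e_ss = 2/K_a = 2/(12/55) = 55/6.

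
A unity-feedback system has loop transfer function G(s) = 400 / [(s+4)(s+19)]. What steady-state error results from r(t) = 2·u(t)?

38/119

G(s) has no factors of s in the denominator, so the system is type 0.
K_p = lim_{s→0} G(s) = 400 / (4·19) = 100/19.
e_ss = 2/(1 + K_p) = 2/(119/19) = 38/119.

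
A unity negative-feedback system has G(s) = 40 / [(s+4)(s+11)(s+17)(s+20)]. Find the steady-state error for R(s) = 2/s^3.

infinity

No free integrators in G(s): this is a type 0 system.
For a type-0 system K_a = 0, so e_ss to a parabolic input is unbounded.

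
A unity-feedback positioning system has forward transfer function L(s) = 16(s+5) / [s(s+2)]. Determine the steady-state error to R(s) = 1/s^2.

0.025

One free integrator in L(s): this is a type 1 system.
K_v = lim_{s→0} s·L(s) = 16·5 / (2) = 40.
e_ss = 1/K_v = 1/40 = 0.025.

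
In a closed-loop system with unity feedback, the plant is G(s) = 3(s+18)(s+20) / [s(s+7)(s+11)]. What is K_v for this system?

The open loop has one pole at the origin → type 1 system.
K_v = lim_{s→0} s·G(s) = 3·18·20 / (7·11) = 1080/77.

1080/77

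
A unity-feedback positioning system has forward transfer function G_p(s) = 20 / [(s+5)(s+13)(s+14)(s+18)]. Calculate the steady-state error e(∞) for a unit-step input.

819/820

G_p(s) has no factors of s in the denominator, so the system is type 0.
K_p = lim_{s→0} G_p(s) = 20 / (5·13·14·18) = 1/819.
e_ss = 1/(1 + K_p) = 1/(820/819) = 819/820.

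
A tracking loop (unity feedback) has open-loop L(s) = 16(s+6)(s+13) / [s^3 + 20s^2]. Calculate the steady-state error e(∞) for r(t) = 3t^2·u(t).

5/52

Lowest-order denominator term is 20s^2, so the open loop has 2 poles at the origin → type 2 system.
K_a = lim_{s→0} s^2·L(s) = 16·6·13 / 20 = 62.4.
r(t) = 3t^2 gives R(s) = 6/s^3.
e_ss = 6/K_a = 6/62.4 = 5/52.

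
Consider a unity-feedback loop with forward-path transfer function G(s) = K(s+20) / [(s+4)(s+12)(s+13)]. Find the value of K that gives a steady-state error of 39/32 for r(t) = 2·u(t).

20

The open loop has no poles at the origin → type 0 system.
K_p = lim_{s→0} G(s) = K·20 / (4·12·13) = (5/156)·K.
e_ss = 2/(1 + K_p) = 39/32 ⇒ 1 + (5/156)·K = 64/39 ⇒ K = 20.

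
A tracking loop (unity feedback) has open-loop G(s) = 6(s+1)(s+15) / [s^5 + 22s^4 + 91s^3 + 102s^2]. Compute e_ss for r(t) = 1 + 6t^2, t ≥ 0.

Factoring s^2 from the denominator leaves a polynomial with constant term 102, so the system is type 2. By superposition:
  • 1: tracked with zero error.
  • 6t^2: e_ss = 12/K_a with K_a=15/17 → 13.6.
Total e_ss = 13.6.

13.6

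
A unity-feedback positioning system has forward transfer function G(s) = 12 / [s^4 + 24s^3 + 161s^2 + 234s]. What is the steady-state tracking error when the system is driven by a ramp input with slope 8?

Factoring s from the denominator leaves a polynomial with constant term 234, so the system is type 1.
K_v = lim_{s→0} s·G(s) = 12 / 234 = 2/39.
e_ss = 8/K_v = 8/(2/39) = 156.

156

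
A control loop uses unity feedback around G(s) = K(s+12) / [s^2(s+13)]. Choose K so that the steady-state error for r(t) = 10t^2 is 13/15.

System type = 2 (two poles at s=0).
K_a = lim_{s→0} s^2·G(s) = K·12 / (13) = (12/13)·K.
e_ss = 20/K_a = 13/15 ⇒ K_a = 300/13 ⇒ K = (300/13)/(12/13) = 25.

25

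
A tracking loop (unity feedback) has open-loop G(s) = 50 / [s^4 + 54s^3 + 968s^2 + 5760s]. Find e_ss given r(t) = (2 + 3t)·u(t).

345.6

Lowest-order denominator term is 5760s, so the open loop has 1 pole at the origin → type 1 system. By superposition:
  • 2: tracked with zero error.
  • 3t: e_ss = 3/K_v with K_v=5/576 → 345.6.
Total e_ss = 345.6.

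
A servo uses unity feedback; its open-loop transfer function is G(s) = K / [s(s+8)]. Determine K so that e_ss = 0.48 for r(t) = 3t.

System type = 1 (one pole at s=0).
K_v = lim_{s→0} s·G(s) = K / (8) = 0.125·K.
e_ss = 3/K_v = 0.48 ⇒ K_v = 6.25 ⇒ K = 6.25/0.125 = 50.

50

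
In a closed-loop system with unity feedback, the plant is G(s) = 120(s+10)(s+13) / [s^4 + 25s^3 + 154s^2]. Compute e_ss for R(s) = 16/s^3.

The denominator has no term below 154s^2 — 2 poles at s=0, type 2.
K_a = lim_{s→0} s^2·G(s) = 120·10·13 / 154 = 7800/77.
r(t) = 8t^2 gives R(s) = 16/s^3.
e_ss = 16/K_a = 16/(7800/77) = 154/975.

154/975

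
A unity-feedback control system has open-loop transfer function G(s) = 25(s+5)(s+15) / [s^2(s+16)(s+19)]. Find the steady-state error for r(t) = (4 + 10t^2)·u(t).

1216/375

Two free integrators in G(s): this is a type 2 system. Treating each term separately:
  • 4: tracked with zero error.
  • 10t^2: e_ss = 20/K_a with K_a=1875/304 → 1216/375.
Total e_ss = 1216/375.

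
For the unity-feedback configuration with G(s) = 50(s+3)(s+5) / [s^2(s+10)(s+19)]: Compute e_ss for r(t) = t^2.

Two free integrators in G(s): this is a type 2 system.
K_a = lim_{s→0} s^2·G(s) = 50·3·5 / (10·19) = 75/19.
r(t) = t^2 gives R(s) = 2/s^3.
e_ss = 2/K_a = 2/(75/19) = 38/75.

38/75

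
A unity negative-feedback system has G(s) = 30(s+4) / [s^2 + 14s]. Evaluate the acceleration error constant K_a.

0

Factoring s from the denominator leaves a polynomial with constant term 14, so the system is type 1.
K_a = lim_{s→0} s^2·G(s) = 0 (the extra factor of s kills the finite limit).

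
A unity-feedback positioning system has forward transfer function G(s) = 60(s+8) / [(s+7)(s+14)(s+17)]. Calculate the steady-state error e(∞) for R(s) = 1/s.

G(s) has no factors of s in the denominator, so the system is type 0.
K_p = lim_{s→0} G(s) = 60·8 / (7·14·17) = 240/833.
e_ss = 1/(1 + K_p) = 1/(1073/833) = 833/1073.

833/1073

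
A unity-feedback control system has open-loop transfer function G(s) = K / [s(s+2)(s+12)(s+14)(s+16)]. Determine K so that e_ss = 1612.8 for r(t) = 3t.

System type = 1 (one pole at s=0).
K_v = lim_{s→0} s·G(s) = K / (2·12·14·16) = (1/5376)·K.
e_ss = 3/K_v = 1612.8 ⇒ K_v = 5/2688 ⇒ K = (5/2688)/(1/5376) = 10.

10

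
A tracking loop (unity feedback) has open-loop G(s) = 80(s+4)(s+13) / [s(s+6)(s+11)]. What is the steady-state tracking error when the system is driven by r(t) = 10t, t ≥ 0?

System type = 1 (one pole at s=0).
K_v = lim_{s→0} s·G(s) = 80·4·13 / (6·11) = 2080/33.
e_ss = 10/K_v = 10/(2080/33) = 33/208.

33/208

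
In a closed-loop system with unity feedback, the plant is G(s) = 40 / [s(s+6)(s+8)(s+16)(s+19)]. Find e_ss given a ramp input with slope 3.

1094.4

System type = 1 (one pole at s=0).
K_v = lim_{s→0} s·G(s) = 40 / (6·8·16·19) = 5/1824.
e_ss = 3/K_v = 3/(5/1824) = 1094.4.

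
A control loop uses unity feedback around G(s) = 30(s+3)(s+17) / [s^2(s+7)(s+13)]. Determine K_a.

1530/91

The open loop has two poles at the origin → type 2 system.
K_a = lim_{s→0} s^2·G(s) = 30·3·17 / (7·13) = 1530/91.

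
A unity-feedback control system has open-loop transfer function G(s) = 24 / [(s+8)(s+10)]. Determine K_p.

G(s) has no factors of s in the denominator, so the system is type 0.
K_p = lim_{s→0} G(s) = 24 / (8·10) = 0.3.

0.3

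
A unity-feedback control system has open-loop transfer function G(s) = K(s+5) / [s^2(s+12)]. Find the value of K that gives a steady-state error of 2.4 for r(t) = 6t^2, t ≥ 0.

12

Two free integrators in G(s): this is a type 2 system.
K_a = lim_{s→0} s^2·G(s) = K·5 / (12) = (5/12)·K.
e_ss = 12/K_a = 2.4 ⇒ K_a = 5 ⇒ K = 5/(5/12) = 12.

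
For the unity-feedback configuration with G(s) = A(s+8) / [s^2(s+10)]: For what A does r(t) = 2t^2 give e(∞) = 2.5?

2

The open loop has two poles at the origin → type 2 system.
K_a = lim_{s→0} s^2·G(s) = A·8 / (10) = 0.8·A.
e_ss = 4/K_a = 2.5 ⇒ K_a = 1.6 ⇒ A = 1.6/0.8 = 2.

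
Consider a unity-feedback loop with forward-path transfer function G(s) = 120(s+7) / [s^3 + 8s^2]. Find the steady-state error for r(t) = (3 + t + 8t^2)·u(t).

16/105

Factoring s^2 from the denominator leaves a polynomial with constant term 8, so the system is type 2. Taking each input component in turn:
  • 3: tracked with zero error.
  • t: tracked with zero error.
  • 8t^2: e_ss = 16/K_a with K_a=105 → 16/105.
Total e_ss = 16/105.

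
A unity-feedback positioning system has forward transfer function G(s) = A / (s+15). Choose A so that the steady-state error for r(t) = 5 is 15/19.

G(s) has no factors of s in the denominator, so the system is type 0.
K_p = lim_{s→0} G(s) = A / (15) = (1/15)·A.
e_ss = 5/(1 + K_p) = 15/19 ⇒ 1 + (1/15)·A = 19/3 ⇒ A = 80.

80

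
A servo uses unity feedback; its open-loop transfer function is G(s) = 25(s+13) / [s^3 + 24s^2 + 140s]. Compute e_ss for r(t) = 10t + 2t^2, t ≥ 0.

The denominator has no term below 140s — 1 pole at s=0, type 1. By superposition:
  • 10t: e_ss = 10/K_v with K_v=65/28 → 56/13.
  • 2t^2: a type-1 system cannot track it, e_ss → ∞.
The unbounded component dominates.

infinity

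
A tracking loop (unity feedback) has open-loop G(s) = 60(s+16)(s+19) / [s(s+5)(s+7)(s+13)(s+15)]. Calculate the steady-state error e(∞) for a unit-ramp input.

G(s) has one factor of s in the denominator, so the system is type 1.
K_v = lim_{s→0} s·G(s) = 60·16·19 / (5·7·13·15) = 1216/455.
e_ss = 1/K_v = 1/(1216/455) = 455/1216.

455/1216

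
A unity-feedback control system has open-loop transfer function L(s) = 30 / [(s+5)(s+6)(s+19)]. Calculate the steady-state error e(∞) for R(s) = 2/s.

The open loop has no poles at the origin → type 0 system.
K_p = lim_{s→0} L(s) = 30 / (5·6·19) = 1/19.
e_ss = 2/(1 + K_p) = 2/(20/19) = 1.9.

1.9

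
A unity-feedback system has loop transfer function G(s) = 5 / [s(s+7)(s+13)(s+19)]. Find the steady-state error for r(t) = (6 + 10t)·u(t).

System type = 1 (one pole at s=0). Treating each term separately:
  • 6: tracked with zero error.
  • 10t: e_ss = 10/K_v with K_v=5/1729 → 3458.
Total e_ss = 3458.

3458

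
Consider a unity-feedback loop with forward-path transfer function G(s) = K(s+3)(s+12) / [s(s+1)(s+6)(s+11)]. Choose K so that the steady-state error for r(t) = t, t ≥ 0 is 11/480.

The open loop has one pole at the origin → type 1 system.
K_v = lim_{s→0} s·G(s) = K·3·12 / (1·6·11) = (6/11)·K.
e_ss = 1/K_v = 11/480 ⇒ K_v = 480/11 ⇒ K = (480/11)/(6/11) = 80.

80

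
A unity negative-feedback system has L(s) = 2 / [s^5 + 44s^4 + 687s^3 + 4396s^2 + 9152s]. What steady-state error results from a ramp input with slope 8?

36608

Lowest-order denominator term is 9152s, so the open loop has 1 pole at the origin → type 1 system.
K_v = lim_{s→0} s·L(s) = 2 / 9152 = 1/4576.
e_ss = 8/K_v = 8/(1/4576) = 36608.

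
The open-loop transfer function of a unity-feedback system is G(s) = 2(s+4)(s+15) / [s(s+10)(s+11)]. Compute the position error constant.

infinity

K_p = lim_{s→0} G(s); with 1 pole at the origin the limit diverges, so K_p = ∞.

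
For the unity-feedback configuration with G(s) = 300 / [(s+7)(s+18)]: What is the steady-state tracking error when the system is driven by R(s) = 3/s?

63/71

System type = 0 (no poles at s=0).
K_p = lim_{s→0} G(s) = 300 / (7·18) = 50/21.
e_ss = 3/(1 + K_p) = 3/(71/21) = 63/71.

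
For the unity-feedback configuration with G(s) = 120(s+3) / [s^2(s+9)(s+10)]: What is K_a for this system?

Two free integrators in G(s): this is a type 2 system.
K_a = lim_{s→0} s^2·G(s) = 120·3 / (9·10) = 4.

4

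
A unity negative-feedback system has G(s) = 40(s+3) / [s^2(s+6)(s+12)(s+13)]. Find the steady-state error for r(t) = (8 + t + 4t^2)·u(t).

System type = 2 (two poles at s=0). Taking each input component in turn:
  • 8: tracked with zero error.
  • t: tracked with zero error.
  • 4t^2: e_ss = 8/K_a with K_a=5/39 → 62.4.
Total e_ss = 62.4.

62.4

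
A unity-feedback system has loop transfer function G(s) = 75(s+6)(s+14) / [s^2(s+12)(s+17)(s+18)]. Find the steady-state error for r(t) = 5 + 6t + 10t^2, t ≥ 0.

G(s) has two factors of s in the denominator, so the system is type 2. Treating each term separately:
  • 5: tracked with zero error.
  • 6t: tracked with zero error.
  • 10t^2: e_ss = 20/K_a with K_a=175/102 → 408/35.
Total e_ss = 408/35.

408/35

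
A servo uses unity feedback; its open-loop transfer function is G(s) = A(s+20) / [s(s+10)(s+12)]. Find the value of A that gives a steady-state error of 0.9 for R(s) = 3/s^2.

One free integrator in G(s): this is a type 1 system.
K_v = lim_{s→0} s·G(s) = A·20 / (10·12) = (1/6)·A.
e_ss = 3/K_v = 0.9 ⇒ K_v = 10/3 ⇒ A = (10/3)/(1/6) = 20.

20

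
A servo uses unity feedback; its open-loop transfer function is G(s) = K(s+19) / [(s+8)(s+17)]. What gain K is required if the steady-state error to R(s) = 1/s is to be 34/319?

60

No free integrators in G(s): this is a type 0 system.
K_p = lim_{s→0} G(s) = K·19 / (8·17) = (19/136)·K.
e_ss = 1/(1 + K_p) = 34/319 ⇒ 1 + (19/136)·K = 319/34 ⇒ K = 60.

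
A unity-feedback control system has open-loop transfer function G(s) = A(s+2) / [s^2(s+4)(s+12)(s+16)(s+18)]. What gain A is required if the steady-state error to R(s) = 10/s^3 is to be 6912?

The open loop has two poles at the origin → type 2 system.
K_a = lim_{s→0} s^2·G(s) = A·2 / (4·12·16·18) = (1/6912)·A.
e_ss = 10/K_a = 6912 ⇒ K_a = 5/3456 ⇒ A = (5/3456)/(1/6912) = 10.

10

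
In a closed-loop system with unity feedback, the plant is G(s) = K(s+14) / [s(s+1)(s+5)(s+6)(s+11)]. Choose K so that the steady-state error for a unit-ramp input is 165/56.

8

G(s) has one factor of s in the denominator, so the system is type 1.
K_v = lim_{s→0} s·G(s) = K·14 / (1·5·6·11) = (7/165)·K.
e_ss = 1/K_v = 165/56 ⇒ K_v = 56/165 ⇒ K = (56/165)/(7/165) = 8.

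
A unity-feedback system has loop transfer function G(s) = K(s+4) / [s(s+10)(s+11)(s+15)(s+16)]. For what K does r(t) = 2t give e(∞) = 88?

One free integrator in G(s): this is a type 1 system.
K_v = lim_{s→0} s·G(s) = K·4 / (10·11·15·16) = (1/6600)·K.
e_ss = 2/K_v = 88 ⇒ K_v = 1/44 ⇒ K = (1/44)/(1/6600) = 150.

150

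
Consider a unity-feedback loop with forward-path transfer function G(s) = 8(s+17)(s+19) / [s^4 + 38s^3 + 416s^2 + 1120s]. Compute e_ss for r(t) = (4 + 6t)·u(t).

840/323

The denominator has no term below 1120s — 1 pole at s=0, type 1. Taking each input component in turn:
  • 4: tracked with zero error.
  • 6t: e_ss = 6/K_v with K_v=323/140 → 840/323.
Total e_ss = 840/323.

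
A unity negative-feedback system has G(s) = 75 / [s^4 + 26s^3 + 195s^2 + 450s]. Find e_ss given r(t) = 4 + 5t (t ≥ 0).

The denominator has no term below 450s — 1 pole at s=0, type 1. Taking each input component in turn:
  • 4: tracked with zero error.
  • 5t: e_ss = 5/K_v with K_v=1/6 → 30.
Total e_ss = 30.

30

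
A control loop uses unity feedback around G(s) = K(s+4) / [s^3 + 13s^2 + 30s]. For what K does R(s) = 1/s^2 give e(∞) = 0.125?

Lowest-order denominator term is 30s, so the open loop has 1 pole at the origin → type 1 system.
K_v = lim_{s→0} s·G(s) = K·4 / 30 = (2/15)·K.
e_ss = 1/K_v = 0.125 ⇒ K_v = 8 ⇒ K = 8/(2/15) = 60.

60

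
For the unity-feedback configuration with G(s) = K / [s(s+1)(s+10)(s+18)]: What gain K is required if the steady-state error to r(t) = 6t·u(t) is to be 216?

5

System type = 1 (one pole at s=0).
K_v = lim_{s→0} s·G(s) = K / (1·10·18) = (1/180)·K.
e_ss = 6/K_v = 216 ⇒ K_v = 1/36 ⇒ K = (1/36)/(1/180) = 5.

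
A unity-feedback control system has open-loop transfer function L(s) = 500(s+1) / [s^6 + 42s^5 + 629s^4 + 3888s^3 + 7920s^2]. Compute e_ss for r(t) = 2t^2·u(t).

Lowest-order denominator term is 7920s^2, so the open loop has 2 poles at the origin → type 2 system.
K_a = lim_{s→0} s^2·L(s) = 500·1 / 7920 = 25/396.
r(t) = 2t^2 gives R(s) = 4/s^3.
e_ss = 4/K_a = 4/(25/396) = 63.36.

63.36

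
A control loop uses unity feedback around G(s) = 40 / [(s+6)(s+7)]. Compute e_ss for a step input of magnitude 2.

The open loop has no poles at the origin → type 0 system.
K_p = lim_{s→0} G(s) = 40 / (6·7) = 20/21.
e_ss = 2/(1 + K_p) = 2/(41/21) = 42/41.

42/41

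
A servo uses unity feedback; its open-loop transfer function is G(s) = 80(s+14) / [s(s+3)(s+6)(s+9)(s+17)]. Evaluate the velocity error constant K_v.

560/1377

The open loop has one pole at the origin → type 1 system.
K_v = lim_{s→0} s·G(s) = 80·14 / (3·6·9·17) = 560/1377.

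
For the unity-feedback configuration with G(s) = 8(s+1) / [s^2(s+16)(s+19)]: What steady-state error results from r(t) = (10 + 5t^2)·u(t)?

380

System type = 2 (two poles at s=0). Taking each input component in turn:
  • 10: tracked with zero error.
  • 5t^2: e_ss = 10/K_a with K_a=1/38 → 380.
Total e_ss = 380.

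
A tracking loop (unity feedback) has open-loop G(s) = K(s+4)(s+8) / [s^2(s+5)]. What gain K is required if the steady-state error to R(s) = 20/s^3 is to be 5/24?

System type = 2 (two poles at s=0).
K_a = lim_{s→0} s^2·G(s) = K·4·8 / (5) = 6.4·K.
e_ss = 20/K_a = 5/24 ⇒ K_a = 96 ⇒ K = 96/6.4 = 15.

15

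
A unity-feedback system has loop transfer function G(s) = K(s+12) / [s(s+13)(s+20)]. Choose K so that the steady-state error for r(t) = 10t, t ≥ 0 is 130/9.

System type = 1 (one pole at s=0).
K_v = lim_{s→0} s·G(s) = K·12 / (13·20) = (3/65)·K.
e_ss = 10/K_v = 130/9 ⇒ K_v = 9/13 ⇒ K = (9/13)/(3/65) = 15.

15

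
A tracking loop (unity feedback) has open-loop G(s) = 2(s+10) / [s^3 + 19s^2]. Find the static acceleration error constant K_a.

Lowest-order denominator term is 19s^2, so the open loop has 2 poles at the origin → type 2 system.
K_a = lim_{s→0} s^2·G(s) = 2·10 / 19 = 20/19.

20/19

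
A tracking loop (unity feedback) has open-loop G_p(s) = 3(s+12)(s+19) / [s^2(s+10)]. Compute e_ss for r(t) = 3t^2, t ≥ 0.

5/57

The open loop has two poles at the origin → type 2 system.
K_a = lim_{s→0} s^2·G_p(s) = 3·12·19 / (10) = 68.4.
r(t) = 3t^2 gives R(s) = 6/s^3.
e_ss = 6/K_a = 6/68.4 = 5/57.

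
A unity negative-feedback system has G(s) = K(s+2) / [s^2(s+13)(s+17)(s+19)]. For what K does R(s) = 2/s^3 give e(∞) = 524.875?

Two free integrators in G(s): this is a type 2 system.
K_a = lim_{s→0} s^2·G(s) = K·2 / (13·17·19) = (2/4199)·K.
e_ss = 2/K_a = 524.875 ⇒ K_a = 16/4199 ⇒ K = (16/4199)/(2/4199) = 8.

8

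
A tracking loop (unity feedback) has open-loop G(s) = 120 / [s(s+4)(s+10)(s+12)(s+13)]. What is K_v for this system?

One free integrator in G(s): this is a type 1 system.
K_v = lim_{s→0} s·G(s) = 120 / (4·10·12·13) = 1/52.

1/52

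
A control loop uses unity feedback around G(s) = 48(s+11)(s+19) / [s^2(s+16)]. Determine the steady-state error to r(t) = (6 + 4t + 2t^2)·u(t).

The open loop has two poles at the origin → type 2 system. Taking each input component in turn:
  • 6: tracked with zero error.
  • 4t: tracked with zero error.
  • 2t^2: e_ss = 4/K_a with K_a=627 → 4/627.
Total e_ss = 4/627.

4/627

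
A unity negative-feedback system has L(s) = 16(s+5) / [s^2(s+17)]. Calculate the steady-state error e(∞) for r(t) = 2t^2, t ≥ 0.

Two free integrators in L(s): this is a type 2 system.
K_a = lim_{s→0} s^2·L(s) = 16·5 / (17) = 80/17.
r(t) = 2t^2 gives R(s) = 4/s^3.
e_ss = 4/K_a = 4/(80/17) = 0.85.

0.85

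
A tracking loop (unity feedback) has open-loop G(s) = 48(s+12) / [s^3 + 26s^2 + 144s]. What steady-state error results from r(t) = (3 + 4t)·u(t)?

Factoring s from the denominator leaves a polynomial with constant term 144, so the system is type 1. By superposition:
  • 3: tracked with zero error.
  • 4t: e_ss = 4/K_v with K_v=4 → 1.
Total e_ss = 1.

1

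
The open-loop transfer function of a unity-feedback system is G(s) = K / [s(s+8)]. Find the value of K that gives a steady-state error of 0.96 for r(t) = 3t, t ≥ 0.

25

G(s) has one factor of s in the denominator, so the system is type 1.
K_v = lim_{s→0} s·G(s) = K / (8) = 0.125·K.
e_ss = 3/K_v = 0.96 ⇒ K_v = 3.125 ⇒ K = 3.125/0.125 = 25.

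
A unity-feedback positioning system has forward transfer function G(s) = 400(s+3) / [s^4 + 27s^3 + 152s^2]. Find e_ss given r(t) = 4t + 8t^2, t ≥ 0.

The denominator has no term below 152s^2 — 2 poles at s=0, type 2. Treating each term separately:
  • 4t: tracked with zero error.
  • 8t^2: e_ss = 16/K_a with K_a=150/19 → 152/75.
Total e_ss = 152/75.

152/75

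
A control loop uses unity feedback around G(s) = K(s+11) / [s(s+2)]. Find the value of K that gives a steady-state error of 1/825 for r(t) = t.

G(s) has one factor of s in the denominator, so the system is type 1.
K_v = lim_{s→0} s·G(s) = K·11 / (2) = 5.5·K.
e_ss = 1/K_v = 1/825 ⇒ K_v = 825 ⇒ K = 825/5.5 = 150.

150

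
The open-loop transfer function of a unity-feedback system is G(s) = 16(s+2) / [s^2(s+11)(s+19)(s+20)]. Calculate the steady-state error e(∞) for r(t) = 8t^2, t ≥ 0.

System type = 2 (two poles at s=0).
K_a = lim_{s→0} s^2·G(s) = 16·2 / (11·19·20) = 8/1045.
r(t) = 8t^2 gives R(s) = 16/s^3.
e_ss = 16/K_a = 16/(8/1045) = 2090.

2090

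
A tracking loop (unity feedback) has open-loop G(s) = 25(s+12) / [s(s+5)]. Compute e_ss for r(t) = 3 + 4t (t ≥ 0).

G(s) has one factor of s in the denominator, so the system is type 1. By superposition:
  • 3: tracked with zero error.
  • 4t: e_ss = 4/K_v with K_v=60 → 1/15.
Total e_ss = 1/15.

1/15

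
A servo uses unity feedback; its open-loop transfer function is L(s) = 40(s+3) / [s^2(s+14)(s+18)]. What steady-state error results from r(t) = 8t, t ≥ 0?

0

System type = 2 (two poles at s=0).
K_v = ∞ for a type-2 system; e_ss to a ramp is zero.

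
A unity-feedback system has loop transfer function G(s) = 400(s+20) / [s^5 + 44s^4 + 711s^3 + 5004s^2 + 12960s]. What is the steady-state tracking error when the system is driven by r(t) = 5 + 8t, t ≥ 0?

12.96

Lowest-order denominator term is 12960s, so the open loop has 1 pole at the origin → type 1 system. Taking each input component in turn:
  • 5: tracked with zero error.
  • 8t: e_ss = 8/K_v with K_v=50/81 → 12.96.
Total e_ss = 12.96.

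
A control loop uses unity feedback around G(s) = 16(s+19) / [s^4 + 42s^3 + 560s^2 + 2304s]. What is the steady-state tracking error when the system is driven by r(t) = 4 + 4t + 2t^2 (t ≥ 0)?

infinity

Factoring s from the denominator leaves a polynomial with constant term 2304, so the system is type 1. By superposition:
  • 4: tracked with zero error.
  • 4t: e_ss = 4/K_v with K_v=19/144 → 576/19.
  • 2t^2: a type-1 system cannot track it, e_ss → ∞.
The unbounded component dominates.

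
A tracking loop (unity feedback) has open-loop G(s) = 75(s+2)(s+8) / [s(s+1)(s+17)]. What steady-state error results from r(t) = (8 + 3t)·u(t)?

0.0425

The open loop has one pole at the origin → type 1 system. Treating each term separately:
  • 8: tracked with zero error.
  • 3t: e_ss = 3/K_v with K_v=1200/17 → 0.0425.
Total e_ss = 0.0425.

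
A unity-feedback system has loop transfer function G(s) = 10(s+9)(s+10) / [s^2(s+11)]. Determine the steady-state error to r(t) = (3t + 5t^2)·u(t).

G(s) has two factors of s in the denominator, so the system is type 2. By superposition:
  • 3t: tracked with zero error.
  • 5t^2: e_ss = 10/K_a with K_a=900/11 → 11/90.
Total e_ss = 11/90.

11/90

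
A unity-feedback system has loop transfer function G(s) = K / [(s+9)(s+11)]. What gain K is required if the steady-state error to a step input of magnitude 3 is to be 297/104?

G(s) has no factors of s in the denominator, so the system is type 0.
K_p = lim_{s→0} G(s) = K / (9·11) = (1/99)·K.
e_ss = 3/(1 + K_p) = 297/104 ⇒ 1 + (1/99)·K = 104/99 ⇒ K = 5.

5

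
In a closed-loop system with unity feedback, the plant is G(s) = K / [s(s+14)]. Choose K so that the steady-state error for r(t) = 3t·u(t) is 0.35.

120

G(s) has one factor of s in the denominator, so the system is type 1.
K_v = lim_{s→0} s·G(s) = K / (14) = (1/14)·K.
e_ss = 3/K_v = 0.35 ⇒ K_v = 60/7 ⇒ K = (60/7)/(1/14) = 120.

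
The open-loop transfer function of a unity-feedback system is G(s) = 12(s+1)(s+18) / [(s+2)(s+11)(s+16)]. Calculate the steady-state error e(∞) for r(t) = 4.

The open loop has no poles at the origin → type 0 system.
K_p = lim_{s→0} G(s) = 12·1·18 / (2·11·16) = 27/44.
e_ss = 4/(1 + K_p) = 4/(71/44) = 176/71.

176/71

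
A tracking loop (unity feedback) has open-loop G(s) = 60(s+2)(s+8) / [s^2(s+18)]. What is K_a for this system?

Two free integrators in G(s): this is a type 2 system.
K_a = lim_{s→0} s^2·G(s) = 60·2·8 / (18) = 160/3.

160/3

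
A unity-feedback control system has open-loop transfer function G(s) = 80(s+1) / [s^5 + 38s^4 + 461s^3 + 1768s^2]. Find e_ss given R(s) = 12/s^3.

265.2

The denominator has no term below 1768s^2 — 2 poles at s=0, type 2.
K_a = lim_{s→0} s^2·G(s) = 80·1 / 1768 = 10/221.
r(t) = 6t^2 gives R(s) = 12/s^3.
e_ss = 12/K_a = 12/(10/221) = 265.2.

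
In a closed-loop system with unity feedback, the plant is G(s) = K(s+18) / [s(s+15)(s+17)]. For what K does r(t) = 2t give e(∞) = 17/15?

The open loop has one pole at the origin → type 1 system.
K_v = lim_{s→0} s·G(s) = K·18 / (15·17) = (6/85)·K.
e_ss = 2/K_v = 17/15 ⇒ K_v = 30/17 ⇒ K = (30/17)/(6/85) = 25.

25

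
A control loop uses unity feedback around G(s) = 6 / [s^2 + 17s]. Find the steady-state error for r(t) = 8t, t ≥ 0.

68/3

Lowest-order denominator term is 17s, so the open loop has 1 pole at the origin → type 1 system.
K_v = lim_{s→0} s·G(s) = 6 / 17 = 6/17.
e_ss = 8/K_v = 8/(6/17) = 68/3.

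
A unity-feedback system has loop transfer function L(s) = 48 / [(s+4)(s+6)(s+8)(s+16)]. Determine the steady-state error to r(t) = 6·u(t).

384/65

No free integrators in L(s): this is a type 0 system.
K_p = lim_{s→0} L(s) = 48 / (4·6·8·16) = 1/64.
e_ss = 6/(1 + K_p) = 6/(65/64) = 384/65.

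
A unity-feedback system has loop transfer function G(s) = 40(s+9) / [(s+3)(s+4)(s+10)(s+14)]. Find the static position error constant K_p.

3/14

G(s) has no factors of s in the denominator, so the system is type 0.
K_p = lim_{s→0} G(s) = 40·9 / (3·4·10·14) = 3/14.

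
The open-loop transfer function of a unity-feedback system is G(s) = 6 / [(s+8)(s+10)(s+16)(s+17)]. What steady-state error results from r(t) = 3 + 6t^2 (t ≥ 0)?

infinity

G(s) has no factors of s in the denominator, so the system is type 0. By superposition:
  • 3: e_ss = 3/(1+K_p) with K_p=3/10880 → 32640/10883.
  • 6t^2: a type-0 system cannot track it, e_ss → ∞.
The unbounded component dominates.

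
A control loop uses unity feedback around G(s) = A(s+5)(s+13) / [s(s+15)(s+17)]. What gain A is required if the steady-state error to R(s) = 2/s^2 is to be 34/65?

15

One free integrator in G(s): this is a type 1 system.
K_v = lim_{s→0} s·G(s) = A·5·13 / (15·17) = (13/51)·A.
e_ss = 2/K_v = 34/65 ⇒ K_v = 65/17 ⇒ A = (65/17)/(13/51) = 15.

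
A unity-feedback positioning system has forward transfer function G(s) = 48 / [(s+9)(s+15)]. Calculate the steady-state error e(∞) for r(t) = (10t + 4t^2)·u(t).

infinity

The open loop has no poles at the origin → type 0 system. By superposition:
  • 10t: a type-0 system cannot track it, e_ss → ∞.
  • 4t^2: a type-0 system cannot track it, e_ss → ∞.
The unbounded component dominates.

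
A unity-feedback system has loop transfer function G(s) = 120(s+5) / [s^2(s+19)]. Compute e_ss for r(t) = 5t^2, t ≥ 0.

19/60

G(s) has two factors of s in the denominator, so the system is type 2.
K_a = lim_{s→0} s^2·G(s) = 120·5 / (19) = 600/19.
r(t) = 5t^2 gives R(s) = 10/s^3.
e_ss = 10/K_a = 10/(600/19) = 19/60.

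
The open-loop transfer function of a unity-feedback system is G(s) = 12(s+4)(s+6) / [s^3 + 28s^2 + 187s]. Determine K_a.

0

Lowest-order denominator term is 187s, so the open loop has 1 pole at the origin → type 1 system.
K_a = lim_{s→0} s^2·G(s) = 0 (the extra factor of s kills the finite limit).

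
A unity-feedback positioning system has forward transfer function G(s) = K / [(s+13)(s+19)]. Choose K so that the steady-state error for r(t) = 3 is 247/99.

50

G(s) has no factors of s in the denominator, so the system is type 0.
K_p = lim_{s→0} G(s) = K / (13·19) = (1/247)·K.
e_ss = 3/(1 + K_p) = 247/99 ⇒ 1 + (1/247)·K = 297/247 ⇒ K = 50.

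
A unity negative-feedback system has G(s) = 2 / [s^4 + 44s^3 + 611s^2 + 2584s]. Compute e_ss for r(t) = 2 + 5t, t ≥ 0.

Lowest-order denominator term is 2584s, so the open loop has 1 pole at the origin → type 1 system. By superposition:
  • 2: tracked with zero error.
  • 5t: e_ss = 5/K_v with K_v=1/1292 → 6460.
Total e_ss = 6460.

6460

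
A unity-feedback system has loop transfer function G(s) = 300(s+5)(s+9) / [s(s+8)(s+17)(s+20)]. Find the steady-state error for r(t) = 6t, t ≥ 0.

272/225

System type = 1 (one pole at s=0).
K_v = lim_{s→0} s·G(s) = 300·5·9 / (8·17·20) = 675/136.
e_ss = 6/K_v = 6/(675/136) = 272/225.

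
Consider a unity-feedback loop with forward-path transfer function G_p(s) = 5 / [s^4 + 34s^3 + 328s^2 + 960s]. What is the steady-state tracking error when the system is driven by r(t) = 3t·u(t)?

The denominator has no term below 960s — 1 pole at s=0, type 1.
K_v = lim_{s→0} s·G_p(s) = 5 / 960 = 1/192.
e_ss = 3/K_v = 3/(1/192) = 576.

576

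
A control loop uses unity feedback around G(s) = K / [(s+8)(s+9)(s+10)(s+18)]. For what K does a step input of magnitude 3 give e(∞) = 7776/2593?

5

G(s) has no factors of s in the denominator, so the system is type 0.
K_p = lim_{s→0} G(s) = K / (8·9·10·18) = (1/12960)·K.
e_ss = 3/(1 + K_p) = 7776/2593 ⇒ 1 + (1/12960)·K = 2593/2592 ⇒ K = 5.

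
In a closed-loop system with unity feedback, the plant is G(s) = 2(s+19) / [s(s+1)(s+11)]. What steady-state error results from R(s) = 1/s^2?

11/38

System type = 1 (one pole at s=0).
K_v = lim_{s→0} s·G(s) = 2·19 / (1·11) = 38/11.
e_ss = 1/K_v = 1/(38/11) = 11/38.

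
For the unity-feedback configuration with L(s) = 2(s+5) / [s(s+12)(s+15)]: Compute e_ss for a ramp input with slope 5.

90

The open loop has one pole at the origin → type 1 system.
K_v = lim_{s→0} s·L(s) = 2·5 / (12·15) = 1/18.
e_ss = 5/K_v = 5/(1/18) = 90.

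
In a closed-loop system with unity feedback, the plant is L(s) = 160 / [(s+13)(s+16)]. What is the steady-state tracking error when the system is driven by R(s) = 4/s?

No free integrators in L(s): this is a type 0 system.
K_p = lim_{s→0} L(s) = 160 / (13·16) = 10/13.
e_ss = 4/(1 + K_p) = 4/(23/13) = 52/23.

52/23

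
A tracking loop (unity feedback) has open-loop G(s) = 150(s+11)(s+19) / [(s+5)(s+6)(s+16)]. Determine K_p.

65.3125

G(s) has no factors of s in the denominator, so the system is type 0.
K_p = lim_{s→0} G(s) = 150·11·19 / (5·6·16) = 65.3125.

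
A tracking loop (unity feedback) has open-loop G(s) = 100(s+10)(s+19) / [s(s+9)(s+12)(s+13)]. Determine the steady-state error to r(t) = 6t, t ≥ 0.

The open loop has one pole at the origin → type 1 system.
K_v = lim_{s→0} s·G(s) = 100·10·19 / (9·12·13) = 4750/351.
e_ss = 6/K_v = 6/(4750/351) = 1053/2375.

1053/2375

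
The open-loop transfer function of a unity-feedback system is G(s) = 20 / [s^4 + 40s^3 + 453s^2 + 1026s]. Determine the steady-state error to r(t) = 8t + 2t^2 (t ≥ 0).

infinity

The denominator has no term below 1026s — 1 pole at s=0, type 1. Treating each term separately:
  • 8t: e_ss = 8/K_v with K_v=10/513 → 410.4.
  • 2t^2: a type-1 system cannot track it, e_ss → ∞.
The unbounded component dominates.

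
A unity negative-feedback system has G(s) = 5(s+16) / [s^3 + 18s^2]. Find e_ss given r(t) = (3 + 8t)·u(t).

0

Lowest-order denominator term is 18s^2, so the open loop has 2 poles at the origin → type 2 system. Taking each input component in turn:
  • 3: tracked with zero error.
  • 8t: tracked with zero error.
Total e_ss = 0.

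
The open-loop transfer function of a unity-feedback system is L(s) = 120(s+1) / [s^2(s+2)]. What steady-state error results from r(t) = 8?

0

System type = 2 (two poles at s=0).
A type-2 system has K_p = ∞, so it tracks a step input with zero steady-state error.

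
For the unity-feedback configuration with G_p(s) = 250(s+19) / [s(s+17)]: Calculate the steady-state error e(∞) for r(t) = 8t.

System type = 1 (one pole at s=0).
K_v = lim_{s→0} s·G_p(s) = 250·19 / (17) = 4750/17.
e_ss = 8/K_v = 8/(4750/17) = 68/2375.

68/2375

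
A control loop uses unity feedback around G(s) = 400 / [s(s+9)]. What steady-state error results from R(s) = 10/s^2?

0.225

The open loop has one pole at the origin → type 1 system.
K_v = lim_{s→0} s·G(s) = 400 / (9) = 400/9.
e_ss = 10/K_v = 10/(400/9) = 0.225.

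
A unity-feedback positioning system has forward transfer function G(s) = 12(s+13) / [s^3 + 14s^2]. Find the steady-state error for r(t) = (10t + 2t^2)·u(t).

14/39

Factoring s^2 from the denominator leaves a polynomial with constant term 14, so the system is type 2. Taking each input component in turn:
  • 10t: tracked with zero error.
  • 2t^2: e_ss = 4/K_a with K_a=78/7 → 14/39.
Total e_ss = 14/39.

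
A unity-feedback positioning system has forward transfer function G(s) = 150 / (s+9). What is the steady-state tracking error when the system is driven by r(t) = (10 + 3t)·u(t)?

infinity

The open loop has no poles at the origin → type 0 system. By superposition:
  • 10: e_ss = 10/(1+K_p) with K_p=50/3 → 30/53.
  • 3t: a type-0 system cannot track it, e_ss → ∞.
The unbounded component dominates.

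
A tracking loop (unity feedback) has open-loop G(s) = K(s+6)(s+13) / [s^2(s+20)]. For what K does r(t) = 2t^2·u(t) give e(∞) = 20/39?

Two free integrators in G(s): this is a type 2 system.
K_a = lim_{s→0} s^2·G(s) = K·6·13 / (20) = 3.9·K.
e_ss = 4/K_a = 20/39 ⇒ K_a = 7.8 ⇒ K = 7.8/3.9 = 2.

2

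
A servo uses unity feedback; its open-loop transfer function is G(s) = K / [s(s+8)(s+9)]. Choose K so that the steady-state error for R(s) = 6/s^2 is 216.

System type = 1 (one pole at s=0).
K_v = lim_{s→0} s·G(s) = K / (8·9) = (1/72)·K.
e_ss = 6/K_v = 216 ⇒ K_v = 1/36 ⇒ K = (1/36)/(1/72) = 2.

2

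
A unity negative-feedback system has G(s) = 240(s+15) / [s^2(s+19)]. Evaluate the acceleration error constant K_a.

System type = 2 (two poles at s=0).
K_a = lim_{s→0} s^2·G(s) = 240·15 / (19) = 3600/19.

3600/19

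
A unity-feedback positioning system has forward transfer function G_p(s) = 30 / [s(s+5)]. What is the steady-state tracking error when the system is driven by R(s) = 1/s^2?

1/6

G_p(s) has one factor of s in the denominator, so the system is type 1.
K_v = lim_{s→0} s·G_p(s) = 30 / (5) = 6.
e_ss = 1/K_v = 1/6.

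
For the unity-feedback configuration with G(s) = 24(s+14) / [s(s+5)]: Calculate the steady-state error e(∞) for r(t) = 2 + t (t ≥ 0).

System type = 1 (one pole at s=0). Treating each term separately:
  • 2: tracked with zero error.
  • t: e_ss = 1/K_v with K_v=67.2 → 5/336.
Total e_ss = 5/336.

5/336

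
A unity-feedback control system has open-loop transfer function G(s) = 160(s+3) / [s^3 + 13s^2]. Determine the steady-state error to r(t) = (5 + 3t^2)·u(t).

0.1625

Factoring s^2 from the denominator leaves a polynomial with constant term 13, so the system is type 2. By superposition:
  • 5: tracked with zero error.
  • 3t^2: e_ss = 6/K_a with K_a=480/13 → 0.1625.
Total e_ss = 0.1625.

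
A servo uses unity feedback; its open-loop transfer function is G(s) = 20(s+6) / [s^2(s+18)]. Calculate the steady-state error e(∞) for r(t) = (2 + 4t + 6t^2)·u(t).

1.8

G(s) has two factors of s in the denominator, so the system is type 2. By superposition:
  • 2: tracked with zero error.
  • 4t: tracked with zero error.
  • 6t^2: e_ss = 12/K_a with K_a=20/3 → 1.8.
Total e_ss = 1.8.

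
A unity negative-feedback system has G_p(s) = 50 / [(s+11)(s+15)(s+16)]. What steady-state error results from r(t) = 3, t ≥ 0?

No free integrators in G_p(s): this is a type 0 system.
K_p = lim_{s→0} G_p(s) = 50 / (11·15·16) = 5/264.
e_ss = 3/(1 + K_p) = 3/(269/264) = 792/269.

792/269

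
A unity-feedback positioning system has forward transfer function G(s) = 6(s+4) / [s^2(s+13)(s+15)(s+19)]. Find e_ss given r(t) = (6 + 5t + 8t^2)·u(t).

System type = 2 (two poles at s=0). Taking each input component in turn:
  • 6: tracked with zero error.
  • 5t: tracked with zero error.
  • 8t^2: e_ss = 16/K_a with K_a=8/1235 → 2470.
Total e_ss = 2470.

2470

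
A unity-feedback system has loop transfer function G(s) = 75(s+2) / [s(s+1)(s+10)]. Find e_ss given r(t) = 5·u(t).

0

The open loop has one pole at the origin → type 1 system.
K_p = ∞ for a type-1 system; e_ss to a step is zero.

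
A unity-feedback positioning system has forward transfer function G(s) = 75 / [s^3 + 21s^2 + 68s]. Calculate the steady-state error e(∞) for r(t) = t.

68/75

Factoring s from the denominator leaves a polynomial with constant term 68, so the system is type 1.
K_v = lim_{s→0} s·G(s) = 75 / 68 = 75/68.
e_ss = 1/K_v = 1/(75/68) = 68/75.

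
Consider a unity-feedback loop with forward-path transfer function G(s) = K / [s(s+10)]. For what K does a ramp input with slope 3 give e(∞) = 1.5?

20

G(s) has one factor of s in the denominator, so the system is type 1.
K_v = lim_{s→0} s·G(s) = K / (10) = 0.1·K.
e_ss = 3/K_v = 1.5 ⇒ K_v = 2 ⇒ K = 2/0.1 = 20.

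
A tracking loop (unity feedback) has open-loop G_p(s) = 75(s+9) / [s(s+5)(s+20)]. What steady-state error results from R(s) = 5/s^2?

20/27

The open loop has one pole at the origin → type 1 system.
K_v = lim_{s→0} s·G_p(s) = 75·9 / (5·20) = 6.75.
e_ss = 5/K_v = 5/6.75 = 20/27.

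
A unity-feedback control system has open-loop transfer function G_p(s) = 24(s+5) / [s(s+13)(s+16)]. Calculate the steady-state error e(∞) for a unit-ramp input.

One free integrator in G_p(s): this is a type 1 system.
K_v = lim_{s→0} s·G_p(s) = 24·5 / (13·16) = 15/26.
e_ss = 1/K_v = 1/(15/26) = 26/15.

26/15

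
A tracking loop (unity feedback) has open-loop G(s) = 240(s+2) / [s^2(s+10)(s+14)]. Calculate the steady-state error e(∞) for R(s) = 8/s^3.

7/3

The open loop has two poles at the origin → type 2 system.
K_a = lim_{s→0} s^2·G(s) = 240·2 / (10·14) = 24/7.
r(t) = 4t^2 gives R(s) = 8/s^3.
e_ss = 8/K_a = 8/(24/7) = 7/3.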